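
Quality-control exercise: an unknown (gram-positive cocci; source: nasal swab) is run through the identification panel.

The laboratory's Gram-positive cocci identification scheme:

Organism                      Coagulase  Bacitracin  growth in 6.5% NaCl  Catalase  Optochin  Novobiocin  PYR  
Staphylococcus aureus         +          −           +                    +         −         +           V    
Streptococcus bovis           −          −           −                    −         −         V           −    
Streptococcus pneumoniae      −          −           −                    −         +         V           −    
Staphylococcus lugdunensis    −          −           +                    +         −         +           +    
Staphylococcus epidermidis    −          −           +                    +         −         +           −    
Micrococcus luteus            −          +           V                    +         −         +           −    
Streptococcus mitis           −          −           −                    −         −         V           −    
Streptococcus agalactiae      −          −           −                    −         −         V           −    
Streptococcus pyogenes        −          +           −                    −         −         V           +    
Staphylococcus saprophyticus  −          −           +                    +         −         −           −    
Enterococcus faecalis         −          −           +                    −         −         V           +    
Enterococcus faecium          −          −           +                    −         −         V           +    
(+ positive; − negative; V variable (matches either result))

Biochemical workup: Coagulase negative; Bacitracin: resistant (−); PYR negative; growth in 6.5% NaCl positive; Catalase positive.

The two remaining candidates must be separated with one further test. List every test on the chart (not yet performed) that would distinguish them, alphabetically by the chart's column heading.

growth in 6.5% NaCl +: excludes 5 organisms — 7 left.
Coagulase −: excludes Staphylococcus aureus — 6 left.
PYR −: excludes Staphylococcus lugdunensis, Enterococcus faecalis, Enterococcus faecium — 3 left.
Catalase +: all 3 remaining candidates are consistent.
Bacitracin −: excludes Micrococcus luteus — 2 left.
Two candidates remain: Staphylococcus epidermidis and Staphylococcus saprophyticus.
  Optochin: − vs − — same for both, does not separate.
  Novobiocin: Staphylococcus epidermidis +, Staphylococcus saprophyticus − — discriminates.

Novobiocin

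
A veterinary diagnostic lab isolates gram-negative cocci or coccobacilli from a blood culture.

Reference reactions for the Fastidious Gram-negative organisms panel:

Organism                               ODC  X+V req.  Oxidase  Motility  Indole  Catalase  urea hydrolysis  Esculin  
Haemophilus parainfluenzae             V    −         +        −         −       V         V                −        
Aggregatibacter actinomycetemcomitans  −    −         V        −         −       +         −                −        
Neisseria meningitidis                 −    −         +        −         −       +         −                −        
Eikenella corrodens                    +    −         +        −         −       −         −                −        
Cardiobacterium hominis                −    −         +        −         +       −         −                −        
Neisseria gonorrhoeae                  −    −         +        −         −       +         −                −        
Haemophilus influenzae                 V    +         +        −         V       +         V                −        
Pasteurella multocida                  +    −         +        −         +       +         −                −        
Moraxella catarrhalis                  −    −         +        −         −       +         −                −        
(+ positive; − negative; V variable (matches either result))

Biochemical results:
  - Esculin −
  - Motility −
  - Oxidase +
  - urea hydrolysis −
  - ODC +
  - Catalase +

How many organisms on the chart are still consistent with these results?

ODC +: excludes 5 organisms — 4 left.
Motility −: all 4 remaining candidates are consistent.
urea hydrolysis −: all 4 remaining candidates are consistent.
Esculin −: all 4 remaining candidates are consistent.
Oxidase +: all 4 remaining candidates are consistent.
Catalase +: excludes Eikenella corrodens — 3 left.
Still consistent: Haemophilus influenzae, Haemophilus parainfluenzae, Pasteurella multocida.

3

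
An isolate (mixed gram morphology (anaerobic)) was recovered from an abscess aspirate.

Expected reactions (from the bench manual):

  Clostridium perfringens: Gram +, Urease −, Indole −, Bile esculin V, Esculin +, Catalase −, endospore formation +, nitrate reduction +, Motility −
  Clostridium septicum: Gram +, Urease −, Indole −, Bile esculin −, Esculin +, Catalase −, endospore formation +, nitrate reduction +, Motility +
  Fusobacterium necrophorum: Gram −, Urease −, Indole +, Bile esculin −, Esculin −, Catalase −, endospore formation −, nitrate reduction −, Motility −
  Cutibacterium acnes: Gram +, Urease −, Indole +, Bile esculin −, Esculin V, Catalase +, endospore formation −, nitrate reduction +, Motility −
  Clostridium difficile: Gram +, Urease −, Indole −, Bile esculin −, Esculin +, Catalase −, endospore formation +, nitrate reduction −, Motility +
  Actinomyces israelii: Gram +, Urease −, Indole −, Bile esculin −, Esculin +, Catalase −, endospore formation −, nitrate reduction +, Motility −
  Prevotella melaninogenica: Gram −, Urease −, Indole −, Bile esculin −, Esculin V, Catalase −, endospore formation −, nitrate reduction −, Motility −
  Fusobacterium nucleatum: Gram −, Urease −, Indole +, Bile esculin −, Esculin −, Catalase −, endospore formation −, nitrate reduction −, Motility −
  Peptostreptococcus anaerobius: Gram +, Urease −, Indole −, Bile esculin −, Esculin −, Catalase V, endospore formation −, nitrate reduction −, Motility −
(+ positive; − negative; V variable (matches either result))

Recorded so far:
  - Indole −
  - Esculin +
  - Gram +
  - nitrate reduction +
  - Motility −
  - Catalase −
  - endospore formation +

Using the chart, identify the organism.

Clostridium perfringens

Motility −: excludes Clostridium septicum, Clostridium difficile — 7 left.
Esculin +: excludes Fusobacterium necrophorum, Fusobacterium nucleatum, Peptostreptococcus anaerobius — 4 left.
endospore formation +: excludes Cutibacterium acnes, Actinomyces israelii, Prevotella melaninogenica — 1 left.
nitrate reduction +: the one remaining candidate is consistent.
Gram +: the one remaining candidate is consistent.
Indole −: the one remaining candidate is consistent.
Catalase −: the one remaining candidate is consistent.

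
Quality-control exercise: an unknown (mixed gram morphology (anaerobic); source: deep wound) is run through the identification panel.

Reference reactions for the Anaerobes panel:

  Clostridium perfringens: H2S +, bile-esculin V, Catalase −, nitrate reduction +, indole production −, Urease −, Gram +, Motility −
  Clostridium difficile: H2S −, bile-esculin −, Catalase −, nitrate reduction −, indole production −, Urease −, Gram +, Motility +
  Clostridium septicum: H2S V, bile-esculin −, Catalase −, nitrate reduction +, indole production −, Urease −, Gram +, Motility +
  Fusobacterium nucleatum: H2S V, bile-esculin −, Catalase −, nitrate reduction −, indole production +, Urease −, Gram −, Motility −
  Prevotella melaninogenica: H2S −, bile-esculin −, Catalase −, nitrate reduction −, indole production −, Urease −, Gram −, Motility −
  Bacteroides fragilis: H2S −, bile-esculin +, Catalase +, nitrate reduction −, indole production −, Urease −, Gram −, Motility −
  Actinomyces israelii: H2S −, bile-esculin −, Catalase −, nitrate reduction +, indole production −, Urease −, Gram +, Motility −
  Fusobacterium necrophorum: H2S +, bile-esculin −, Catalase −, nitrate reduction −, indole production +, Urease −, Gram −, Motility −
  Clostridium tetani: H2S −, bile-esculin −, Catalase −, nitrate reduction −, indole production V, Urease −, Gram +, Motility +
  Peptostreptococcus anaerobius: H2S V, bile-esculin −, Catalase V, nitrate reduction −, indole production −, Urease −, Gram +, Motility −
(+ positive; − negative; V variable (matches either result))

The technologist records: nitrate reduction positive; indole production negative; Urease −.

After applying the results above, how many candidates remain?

nitrate reduction +: excludes 7 organisms — 3 left.
Urease −: all 3 remaining candidates are consistent.
indole production −: all 3 remaining candidates are consistent.
Still consistent: Actinomyces israelii, Clostridium perfringens, Clostridium septicum.

3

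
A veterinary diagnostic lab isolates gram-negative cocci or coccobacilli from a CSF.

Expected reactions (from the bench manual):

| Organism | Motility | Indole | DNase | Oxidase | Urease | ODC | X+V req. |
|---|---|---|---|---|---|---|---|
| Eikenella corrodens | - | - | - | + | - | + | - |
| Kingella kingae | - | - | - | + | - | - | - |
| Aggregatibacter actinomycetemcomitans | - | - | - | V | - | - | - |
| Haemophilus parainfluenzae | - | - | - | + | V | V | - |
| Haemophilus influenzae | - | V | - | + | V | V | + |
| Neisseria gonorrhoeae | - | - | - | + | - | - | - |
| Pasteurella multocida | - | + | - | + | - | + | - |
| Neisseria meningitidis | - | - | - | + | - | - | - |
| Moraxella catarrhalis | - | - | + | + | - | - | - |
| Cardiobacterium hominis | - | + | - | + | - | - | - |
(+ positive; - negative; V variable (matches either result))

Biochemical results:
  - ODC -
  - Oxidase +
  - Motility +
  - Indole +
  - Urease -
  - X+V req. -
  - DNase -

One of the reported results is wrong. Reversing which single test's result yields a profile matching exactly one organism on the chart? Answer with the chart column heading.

Motility

As reported, no row in the chart matches all 7 reactions.
Reversing DNase → still no organism matches.
Reversing Urease → still no organism matches.
Reversing Motility (to -) → unique match: Cardiobacterium hominis.
Reversing Oxidase → still no organism matches.
Reversing ODC → still no organism matches.
Reversing Indole → still no organism matches.
Reversing X+V req. → still no organism matches.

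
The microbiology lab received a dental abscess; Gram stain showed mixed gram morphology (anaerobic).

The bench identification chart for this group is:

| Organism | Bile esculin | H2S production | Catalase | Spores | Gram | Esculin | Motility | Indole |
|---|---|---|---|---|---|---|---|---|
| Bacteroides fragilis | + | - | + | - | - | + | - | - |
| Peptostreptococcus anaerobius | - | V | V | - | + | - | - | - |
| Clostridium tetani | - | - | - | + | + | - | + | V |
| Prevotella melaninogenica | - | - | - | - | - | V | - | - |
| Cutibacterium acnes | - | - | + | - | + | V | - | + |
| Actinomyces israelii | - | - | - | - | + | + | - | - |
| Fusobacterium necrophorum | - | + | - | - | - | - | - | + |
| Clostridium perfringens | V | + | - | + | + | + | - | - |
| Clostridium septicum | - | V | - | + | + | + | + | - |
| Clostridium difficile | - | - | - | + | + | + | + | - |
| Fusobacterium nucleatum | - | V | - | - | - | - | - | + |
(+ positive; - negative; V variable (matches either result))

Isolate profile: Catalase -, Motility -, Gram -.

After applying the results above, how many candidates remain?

3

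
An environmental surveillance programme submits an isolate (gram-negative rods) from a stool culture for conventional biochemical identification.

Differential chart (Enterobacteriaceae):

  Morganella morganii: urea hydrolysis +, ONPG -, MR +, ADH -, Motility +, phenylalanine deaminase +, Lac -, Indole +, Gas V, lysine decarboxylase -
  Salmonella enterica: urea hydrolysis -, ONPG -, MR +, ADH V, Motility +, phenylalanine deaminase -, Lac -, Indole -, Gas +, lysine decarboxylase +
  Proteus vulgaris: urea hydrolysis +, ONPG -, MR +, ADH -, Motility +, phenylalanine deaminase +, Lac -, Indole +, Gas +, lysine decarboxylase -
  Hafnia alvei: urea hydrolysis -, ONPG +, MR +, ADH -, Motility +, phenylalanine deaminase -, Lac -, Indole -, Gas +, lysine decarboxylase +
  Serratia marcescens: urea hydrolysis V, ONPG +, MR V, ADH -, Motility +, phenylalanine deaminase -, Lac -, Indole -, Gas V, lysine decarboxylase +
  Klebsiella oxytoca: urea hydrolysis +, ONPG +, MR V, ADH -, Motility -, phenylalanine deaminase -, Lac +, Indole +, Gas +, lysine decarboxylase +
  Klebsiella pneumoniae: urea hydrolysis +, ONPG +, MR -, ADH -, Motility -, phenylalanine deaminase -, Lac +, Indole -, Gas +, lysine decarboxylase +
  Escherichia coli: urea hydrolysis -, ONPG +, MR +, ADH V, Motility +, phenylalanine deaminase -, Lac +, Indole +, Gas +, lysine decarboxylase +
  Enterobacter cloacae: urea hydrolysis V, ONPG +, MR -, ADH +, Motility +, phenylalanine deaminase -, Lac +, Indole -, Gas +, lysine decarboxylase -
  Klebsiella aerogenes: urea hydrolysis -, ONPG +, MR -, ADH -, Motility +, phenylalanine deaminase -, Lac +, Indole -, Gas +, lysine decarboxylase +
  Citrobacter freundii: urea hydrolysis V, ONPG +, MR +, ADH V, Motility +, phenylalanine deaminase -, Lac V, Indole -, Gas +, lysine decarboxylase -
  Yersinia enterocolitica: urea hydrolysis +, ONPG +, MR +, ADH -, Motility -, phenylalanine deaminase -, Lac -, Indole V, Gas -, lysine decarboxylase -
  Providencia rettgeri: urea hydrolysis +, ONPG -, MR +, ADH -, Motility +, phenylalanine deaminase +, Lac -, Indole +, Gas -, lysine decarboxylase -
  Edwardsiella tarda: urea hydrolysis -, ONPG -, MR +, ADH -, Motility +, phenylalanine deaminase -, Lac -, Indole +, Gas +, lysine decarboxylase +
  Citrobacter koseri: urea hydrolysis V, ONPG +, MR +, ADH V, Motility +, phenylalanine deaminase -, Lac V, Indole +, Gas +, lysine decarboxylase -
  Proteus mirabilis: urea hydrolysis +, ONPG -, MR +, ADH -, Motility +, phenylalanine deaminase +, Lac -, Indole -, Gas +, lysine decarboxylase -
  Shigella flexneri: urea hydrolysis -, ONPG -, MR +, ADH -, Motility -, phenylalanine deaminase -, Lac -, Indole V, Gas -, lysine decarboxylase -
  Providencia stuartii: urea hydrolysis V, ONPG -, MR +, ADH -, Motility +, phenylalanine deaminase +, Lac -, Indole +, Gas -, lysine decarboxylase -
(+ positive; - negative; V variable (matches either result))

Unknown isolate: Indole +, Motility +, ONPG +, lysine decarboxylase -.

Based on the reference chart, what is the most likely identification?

Citrobacter koseri

lysine decarboxylase -: excludes 8 organisms — 10 left.
ONPG +: excludes 6 organisms — 4 left.
Motility +: excludes Yersinia enterocolitica — 3 left.
Indole +: excludes Enterobacter cloacae, Citrobacter freundii — 1 left.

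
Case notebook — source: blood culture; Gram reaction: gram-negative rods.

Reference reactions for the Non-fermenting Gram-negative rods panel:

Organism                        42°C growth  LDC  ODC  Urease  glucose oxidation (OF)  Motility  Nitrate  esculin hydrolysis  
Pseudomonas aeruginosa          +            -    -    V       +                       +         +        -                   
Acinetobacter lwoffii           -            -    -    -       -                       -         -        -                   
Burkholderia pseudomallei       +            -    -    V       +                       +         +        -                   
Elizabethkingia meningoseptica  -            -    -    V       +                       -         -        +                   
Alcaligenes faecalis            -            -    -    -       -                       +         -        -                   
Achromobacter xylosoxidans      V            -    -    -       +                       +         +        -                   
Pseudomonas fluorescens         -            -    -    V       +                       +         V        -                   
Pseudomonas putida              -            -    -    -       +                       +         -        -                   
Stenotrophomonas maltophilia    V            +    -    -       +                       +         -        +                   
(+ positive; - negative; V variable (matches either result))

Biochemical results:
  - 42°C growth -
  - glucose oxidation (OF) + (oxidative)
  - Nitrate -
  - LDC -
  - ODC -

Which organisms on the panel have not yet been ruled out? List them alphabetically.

LDC -: excludes Stenotrophomonas maltophilia — 8 left.
42°C growth -: excludes Pseudomonas aeruginosa, Burkholderia pseudomallei — 6 left.
glucose oxidation (OF) +: excludes Acinetobacter lwoffii, Alcaligenes faecalis — 4 left.
ODC -: all 4 remaining candidates are consistent.
Nitrate -: excludes Achromobacter xylosoxidans — 3 left.

Elizabethkingia meningoseptica, Pseudomonas fluorescens, Pseudomonas putida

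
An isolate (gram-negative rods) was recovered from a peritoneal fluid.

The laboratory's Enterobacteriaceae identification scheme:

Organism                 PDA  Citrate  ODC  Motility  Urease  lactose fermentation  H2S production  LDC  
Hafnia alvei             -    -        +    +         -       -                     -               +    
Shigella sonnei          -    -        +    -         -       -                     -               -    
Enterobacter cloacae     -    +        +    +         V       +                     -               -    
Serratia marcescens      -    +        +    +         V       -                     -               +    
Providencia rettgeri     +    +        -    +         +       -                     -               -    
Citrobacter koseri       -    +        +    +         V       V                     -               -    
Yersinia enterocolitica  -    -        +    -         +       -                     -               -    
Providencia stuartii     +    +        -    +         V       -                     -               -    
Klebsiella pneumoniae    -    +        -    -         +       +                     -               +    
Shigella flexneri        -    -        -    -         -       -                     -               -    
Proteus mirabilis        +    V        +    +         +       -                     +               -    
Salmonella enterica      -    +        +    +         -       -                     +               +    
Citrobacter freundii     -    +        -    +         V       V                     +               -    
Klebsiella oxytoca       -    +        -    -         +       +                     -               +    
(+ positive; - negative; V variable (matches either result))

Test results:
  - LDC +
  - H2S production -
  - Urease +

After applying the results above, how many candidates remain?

3

H2S production -: excludes Proteus mirabilis, Salmonella enterica, Citrobacter freundii — 11 left.
LDC +: excludes 7 organisms — 4 left.
Urease +: excludes Hafnia alvei — 3 left.
Still consistent: Klebsiella oxytoca, Klebsiella pneumoniae, Serratia marcescens.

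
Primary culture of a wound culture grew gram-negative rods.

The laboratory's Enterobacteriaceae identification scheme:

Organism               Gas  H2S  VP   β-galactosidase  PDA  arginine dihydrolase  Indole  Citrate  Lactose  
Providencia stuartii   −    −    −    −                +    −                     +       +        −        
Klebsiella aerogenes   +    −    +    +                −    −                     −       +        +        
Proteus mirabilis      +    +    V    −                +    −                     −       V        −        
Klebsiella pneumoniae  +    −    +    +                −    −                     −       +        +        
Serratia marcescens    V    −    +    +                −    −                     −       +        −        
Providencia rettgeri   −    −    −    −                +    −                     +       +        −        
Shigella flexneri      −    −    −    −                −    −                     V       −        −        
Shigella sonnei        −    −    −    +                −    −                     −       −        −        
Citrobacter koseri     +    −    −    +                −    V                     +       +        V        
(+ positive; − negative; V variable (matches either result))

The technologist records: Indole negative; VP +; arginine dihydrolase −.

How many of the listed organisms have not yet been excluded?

4

Indole −: excludes Providencia stuartii, Providencia rettgeri, Citrobacter koseri — 6 left.
arginine dihydrolase −: all 6 remaining candidates are consistent.
VP +: excludes Shigella flexneri, Shigella sonnei — 4 left.
Still consistent: Klebsiella aerogenes, Klebsiella pneumoniae, Proteus mirabilis, Serratia marcescens.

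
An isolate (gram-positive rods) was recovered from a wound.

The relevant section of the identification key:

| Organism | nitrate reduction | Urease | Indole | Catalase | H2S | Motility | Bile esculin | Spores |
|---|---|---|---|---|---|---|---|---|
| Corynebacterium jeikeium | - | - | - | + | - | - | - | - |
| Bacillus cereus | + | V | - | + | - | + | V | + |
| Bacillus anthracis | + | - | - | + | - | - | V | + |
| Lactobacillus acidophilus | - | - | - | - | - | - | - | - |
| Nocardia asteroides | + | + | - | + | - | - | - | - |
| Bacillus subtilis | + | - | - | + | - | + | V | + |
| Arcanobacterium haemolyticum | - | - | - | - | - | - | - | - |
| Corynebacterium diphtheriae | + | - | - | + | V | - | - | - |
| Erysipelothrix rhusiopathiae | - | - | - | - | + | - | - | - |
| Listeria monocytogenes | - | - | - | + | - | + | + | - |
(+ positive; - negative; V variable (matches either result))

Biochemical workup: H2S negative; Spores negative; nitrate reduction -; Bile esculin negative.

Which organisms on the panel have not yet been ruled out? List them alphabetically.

nitrate reduction -: excludes 5 organisms — 5 left.
H2S -: excludes Erysipelothrix rhusiopathiae — 4 left.
Spores -: all 4 remaining candidates are consistent.
Bile esculin -: excludes Listeria monocytogenes — 3 left.

Arcanobacterium haemolyticum, Corynebacterium jeikeium, Lactobacillus acidophilus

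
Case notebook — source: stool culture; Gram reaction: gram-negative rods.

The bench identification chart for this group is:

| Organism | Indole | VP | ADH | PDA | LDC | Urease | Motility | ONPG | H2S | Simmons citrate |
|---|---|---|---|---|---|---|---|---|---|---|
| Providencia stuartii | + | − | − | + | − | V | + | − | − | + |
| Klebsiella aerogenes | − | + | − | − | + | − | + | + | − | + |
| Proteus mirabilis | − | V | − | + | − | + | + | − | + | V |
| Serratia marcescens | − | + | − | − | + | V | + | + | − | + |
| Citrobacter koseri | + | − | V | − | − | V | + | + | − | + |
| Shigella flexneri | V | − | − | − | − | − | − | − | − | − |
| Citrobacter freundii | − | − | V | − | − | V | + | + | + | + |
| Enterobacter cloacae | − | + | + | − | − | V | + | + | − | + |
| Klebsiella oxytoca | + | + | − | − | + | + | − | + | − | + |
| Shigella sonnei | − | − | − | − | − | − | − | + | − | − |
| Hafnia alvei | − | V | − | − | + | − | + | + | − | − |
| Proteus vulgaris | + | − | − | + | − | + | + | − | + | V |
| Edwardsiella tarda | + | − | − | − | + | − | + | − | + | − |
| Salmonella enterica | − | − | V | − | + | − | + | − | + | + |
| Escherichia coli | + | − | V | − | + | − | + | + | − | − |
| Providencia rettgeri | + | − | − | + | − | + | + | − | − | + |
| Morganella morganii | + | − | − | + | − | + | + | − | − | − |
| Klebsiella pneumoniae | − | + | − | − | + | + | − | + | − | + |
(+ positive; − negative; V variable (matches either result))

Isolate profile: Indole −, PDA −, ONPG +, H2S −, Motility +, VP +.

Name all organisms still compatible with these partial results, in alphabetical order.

PDA −: excludes 5 organisms — 13 left.
VP +: excludes 7 organisms — 6 left.
Indole −: excludes Klebsiella oxytoca — 5 left.
ONPG +: all 5 remaining candidates are consistent.
H2S −: all 5 remaining candidates are consistent.
Motility +: excludes Klebsiella pneumoniae — 4 left.

Enterobacter cloacae, Hafnia alvei, Klebsiella aerogenes, Serratia marcescens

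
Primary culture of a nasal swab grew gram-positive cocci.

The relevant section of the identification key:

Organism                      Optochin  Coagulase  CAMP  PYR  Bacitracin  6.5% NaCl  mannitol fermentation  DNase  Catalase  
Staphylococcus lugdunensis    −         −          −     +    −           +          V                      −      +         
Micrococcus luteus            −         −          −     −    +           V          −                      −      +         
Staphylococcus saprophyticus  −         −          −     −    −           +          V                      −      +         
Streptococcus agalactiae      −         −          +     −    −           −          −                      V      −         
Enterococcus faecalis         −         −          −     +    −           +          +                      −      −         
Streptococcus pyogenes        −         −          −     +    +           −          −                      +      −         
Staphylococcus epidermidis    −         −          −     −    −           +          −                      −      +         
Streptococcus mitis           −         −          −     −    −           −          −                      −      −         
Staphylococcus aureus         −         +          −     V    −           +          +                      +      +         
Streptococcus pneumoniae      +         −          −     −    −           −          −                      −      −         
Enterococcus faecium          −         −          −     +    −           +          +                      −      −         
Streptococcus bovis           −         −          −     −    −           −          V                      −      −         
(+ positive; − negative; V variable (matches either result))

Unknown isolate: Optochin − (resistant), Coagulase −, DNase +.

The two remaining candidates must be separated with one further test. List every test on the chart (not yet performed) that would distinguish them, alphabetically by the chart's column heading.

Bacitracin, CAMP, PYR

DNase +: excludes 9 organisms — 3 left.
Coagulase −: excludes Staphylococcus aureus — 2 left.
Optochin −: all 2 remaining candidates are consistent.
Two candidates remain: Streptococcus agalactiae and Streptococcus pyogenes.
  CAMP: Streptococcus agalactiae +, Streptococcus pyogenes − — discriminates.
  PYR: Streptococcus agalactiae −, Streptococcus pyogenes + — discriminates.
  Bacitracin: Streptococcus agalactiae −, Streptococcus pyogenes + — discriminates.
  6.5% NaCl: − vs − — same for both, does not separate.
  mannitol fermentation: − vs − — same for both, does not separate.
  Catalase: − vs − — same for both, does not separate.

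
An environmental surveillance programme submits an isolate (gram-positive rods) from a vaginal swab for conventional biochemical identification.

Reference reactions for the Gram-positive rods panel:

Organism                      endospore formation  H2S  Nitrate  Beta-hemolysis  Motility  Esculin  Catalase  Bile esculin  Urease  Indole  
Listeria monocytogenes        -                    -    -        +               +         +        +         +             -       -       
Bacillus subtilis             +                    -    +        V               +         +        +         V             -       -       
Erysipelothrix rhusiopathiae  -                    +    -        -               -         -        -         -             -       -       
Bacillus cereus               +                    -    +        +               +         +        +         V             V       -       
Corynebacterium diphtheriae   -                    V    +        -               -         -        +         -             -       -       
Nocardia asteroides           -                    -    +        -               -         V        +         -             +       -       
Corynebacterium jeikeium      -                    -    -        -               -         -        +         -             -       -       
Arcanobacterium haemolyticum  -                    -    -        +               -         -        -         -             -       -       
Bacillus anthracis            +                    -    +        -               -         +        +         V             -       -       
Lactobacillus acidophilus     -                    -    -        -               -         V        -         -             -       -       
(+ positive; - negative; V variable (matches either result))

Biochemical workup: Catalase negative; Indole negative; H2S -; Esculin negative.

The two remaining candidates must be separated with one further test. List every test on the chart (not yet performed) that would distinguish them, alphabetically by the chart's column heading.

Catalase -: excludes 7 organisms — 3 left.
Indole -: all 3 remaining candidates are consistent.
Esculin -: all 3 remaining candidates are consistent.
H2S -: excludes Erysipelothrix rhusiopathiae — 2 left.
Two candidates remain: Arcanobacterium haemolyticum and Lactobacillus acidophilus.
  endospore formation: - vs - — same for both, does not separate.
  Nitrate: - vs - — same for both, does not separate.
  Beta-hemolysis: Arcanobacterium haemolyticum +, Lactobacillus acidophilus - — discriminates.
  Motility: - vs - — same for both, does not separate.
  Bile esculin: - vs - — same for both, does not separate.
  Urease: - vs - — same for both, does not separate.

Beta-hemolysis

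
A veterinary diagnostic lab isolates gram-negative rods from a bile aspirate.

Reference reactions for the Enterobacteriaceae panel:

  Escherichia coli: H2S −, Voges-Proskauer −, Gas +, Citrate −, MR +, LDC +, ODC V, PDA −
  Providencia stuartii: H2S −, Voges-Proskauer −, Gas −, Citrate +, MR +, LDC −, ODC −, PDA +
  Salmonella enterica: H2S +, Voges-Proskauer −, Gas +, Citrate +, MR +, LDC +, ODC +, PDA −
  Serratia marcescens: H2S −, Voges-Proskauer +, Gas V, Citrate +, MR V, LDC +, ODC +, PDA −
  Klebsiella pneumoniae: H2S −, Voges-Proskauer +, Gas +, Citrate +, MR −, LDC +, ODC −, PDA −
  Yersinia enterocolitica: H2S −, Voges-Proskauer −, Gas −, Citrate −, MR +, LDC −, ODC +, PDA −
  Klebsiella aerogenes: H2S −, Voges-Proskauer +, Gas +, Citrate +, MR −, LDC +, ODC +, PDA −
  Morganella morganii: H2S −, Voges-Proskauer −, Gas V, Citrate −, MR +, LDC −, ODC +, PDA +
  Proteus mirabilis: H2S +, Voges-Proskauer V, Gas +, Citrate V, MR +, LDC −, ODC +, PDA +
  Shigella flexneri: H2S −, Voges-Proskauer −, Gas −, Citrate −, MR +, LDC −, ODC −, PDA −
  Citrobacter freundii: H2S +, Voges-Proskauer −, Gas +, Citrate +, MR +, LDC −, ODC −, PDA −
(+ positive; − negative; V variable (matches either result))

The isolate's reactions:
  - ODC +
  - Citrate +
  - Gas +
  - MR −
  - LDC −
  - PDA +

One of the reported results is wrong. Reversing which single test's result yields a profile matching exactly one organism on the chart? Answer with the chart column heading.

As reported, no row in the chart matches all 6 reactions.
Reversing MR (to +) → unique match: Proteus mirabilis.
Reversing ODC → still no organism matches.
Reversing Gas → still no organism matches.
Reversing LDC → still no organism matches.
Reversing PDA → still no organism matches.
Reversing Citrate → still no organism matches.

MR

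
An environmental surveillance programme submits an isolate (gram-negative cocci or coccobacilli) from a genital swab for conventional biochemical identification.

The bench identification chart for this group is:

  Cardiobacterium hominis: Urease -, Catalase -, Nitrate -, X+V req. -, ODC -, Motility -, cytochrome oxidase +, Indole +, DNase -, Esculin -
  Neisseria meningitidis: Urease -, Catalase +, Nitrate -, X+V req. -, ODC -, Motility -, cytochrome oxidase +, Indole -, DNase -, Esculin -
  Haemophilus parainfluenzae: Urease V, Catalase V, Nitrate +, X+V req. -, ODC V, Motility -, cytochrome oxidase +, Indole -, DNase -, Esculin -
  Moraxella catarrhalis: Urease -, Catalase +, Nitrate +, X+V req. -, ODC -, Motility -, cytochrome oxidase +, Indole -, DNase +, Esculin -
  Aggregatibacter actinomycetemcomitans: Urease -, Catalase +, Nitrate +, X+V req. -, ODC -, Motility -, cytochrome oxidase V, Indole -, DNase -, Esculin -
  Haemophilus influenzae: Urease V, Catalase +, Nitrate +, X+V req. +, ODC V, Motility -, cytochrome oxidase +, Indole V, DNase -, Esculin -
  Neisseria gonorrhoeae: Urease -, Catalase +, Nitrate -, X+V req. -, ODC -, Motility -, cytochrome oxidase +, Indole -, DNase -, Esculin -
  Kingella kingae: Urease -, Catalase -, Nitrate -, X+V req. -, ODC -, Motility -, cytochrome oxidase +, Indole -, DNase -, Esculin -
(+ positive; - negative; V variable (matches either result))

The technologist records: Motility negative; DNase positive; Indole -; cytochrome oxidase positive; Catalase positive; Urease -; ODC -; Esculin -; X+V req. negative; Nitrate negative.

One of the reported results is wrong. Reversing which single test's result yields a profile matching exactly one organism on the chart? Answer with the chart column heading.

As reported, no row in the chart matches all 10 reactions.
Reversing Esculin → still no organism matches.
Reversing X+V req. → still no organism matches.
Reversing cytochrome oxidase → still no organism matches.
Reversing Catalase → still no organism matches.
Reversing ODC → still no organism matches.
Reversing DNase → 2 organisms match (not unique).
Reversing Nitrate (to +) → unique match: Moraxella catarrhalis.
Reversing Urease → still no organism matches.
Reversing Motility → still no organism matches.
Reversing Indole → still no organism matches.

Nitrate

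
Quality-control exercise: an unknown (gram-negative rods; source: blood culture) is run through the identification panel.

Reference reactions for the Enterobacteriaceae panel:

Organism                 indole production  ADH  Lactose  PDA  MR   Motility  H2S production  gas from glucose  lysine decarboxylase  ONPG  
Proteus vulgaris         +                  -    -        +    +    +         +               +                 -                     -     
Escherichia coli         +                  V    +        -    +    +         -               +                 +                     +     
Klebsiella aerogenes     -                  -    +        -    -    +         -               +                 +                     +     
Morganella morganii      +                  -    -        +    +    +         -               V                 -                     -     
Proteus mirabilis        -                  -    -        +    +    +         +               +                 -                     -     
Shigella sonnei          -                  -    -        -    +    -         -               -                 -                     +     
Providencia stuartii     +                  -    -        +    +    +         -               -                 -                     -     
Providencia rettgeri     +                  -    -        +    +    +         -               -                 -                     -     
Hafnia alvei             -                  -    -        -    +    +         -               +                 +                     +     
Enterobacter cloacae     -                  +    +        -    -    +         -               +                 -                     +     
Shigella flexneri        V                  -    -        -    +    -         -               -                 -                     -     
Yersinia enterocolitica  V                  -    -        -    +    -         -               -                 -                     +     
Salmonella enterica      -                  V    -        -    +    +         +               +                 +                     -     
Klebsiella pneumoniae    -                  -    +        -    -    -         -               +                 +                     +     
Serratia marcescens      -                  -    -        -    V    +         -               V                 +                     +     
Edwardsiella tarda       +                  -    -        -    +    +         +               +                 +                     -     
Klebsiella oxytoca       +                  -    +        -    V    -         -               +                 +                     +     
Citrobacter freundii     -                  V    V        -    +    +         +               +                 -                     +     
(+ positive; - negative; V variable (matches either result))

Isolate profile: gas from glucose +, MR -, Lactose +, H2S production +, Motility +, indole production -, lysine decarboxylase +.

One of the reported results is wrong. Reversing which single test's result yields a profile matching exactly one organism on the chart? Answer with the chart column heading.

As reported, no row in the chart matches all 7 reactions.
Reversing gas from glucose → still no organism matches.
Reversing Motility → still no organism matches.
Reversing indole production → still no organism matches.
Reversing lysine decarboxylase → still no organism matches.
Reversing MR → still no organism matches.
Reversing H2S production (to -) → unique match: Klebsiella aerogenes.
Reversing Lactose → still no organism matches.

H2S production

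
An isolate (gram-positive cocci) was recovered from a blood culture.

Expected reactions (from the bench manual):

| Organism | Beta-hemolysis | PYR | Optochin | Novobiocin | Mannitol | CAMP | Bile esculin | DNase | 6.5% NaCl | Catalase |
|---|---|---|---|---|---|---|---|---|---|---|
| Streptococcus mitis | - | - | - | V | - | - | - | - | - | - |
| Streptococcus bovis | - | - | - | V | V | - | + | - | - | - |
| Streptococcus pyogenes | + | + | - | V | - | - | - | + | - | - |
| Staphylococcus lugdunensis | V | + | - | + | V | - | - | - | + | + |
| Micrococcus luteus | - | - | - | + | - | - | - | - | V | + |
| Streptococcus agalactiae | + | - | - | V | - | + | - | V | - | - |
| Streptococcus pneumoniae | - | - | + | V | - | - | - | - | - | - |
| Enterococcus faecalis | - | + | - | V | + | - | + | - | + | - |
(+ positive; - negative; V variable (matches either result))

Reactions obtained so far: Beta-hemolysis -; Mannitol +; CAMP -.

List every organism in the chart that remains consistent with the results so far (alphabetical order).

CAMP -: excludes Streptococcus agalactiae — 7 left.
Mannitol +: excludes Streptococcus mitis, Streptococcus pyogenes, Micrococcus luteus, Streptococcus pneumoniae — 3 left.
Beta-hemolysis -: all 3 remaining candidates are consistent.

Enterococcus faecalis, Staphylococcus lugdunensis, Streptococcus bovis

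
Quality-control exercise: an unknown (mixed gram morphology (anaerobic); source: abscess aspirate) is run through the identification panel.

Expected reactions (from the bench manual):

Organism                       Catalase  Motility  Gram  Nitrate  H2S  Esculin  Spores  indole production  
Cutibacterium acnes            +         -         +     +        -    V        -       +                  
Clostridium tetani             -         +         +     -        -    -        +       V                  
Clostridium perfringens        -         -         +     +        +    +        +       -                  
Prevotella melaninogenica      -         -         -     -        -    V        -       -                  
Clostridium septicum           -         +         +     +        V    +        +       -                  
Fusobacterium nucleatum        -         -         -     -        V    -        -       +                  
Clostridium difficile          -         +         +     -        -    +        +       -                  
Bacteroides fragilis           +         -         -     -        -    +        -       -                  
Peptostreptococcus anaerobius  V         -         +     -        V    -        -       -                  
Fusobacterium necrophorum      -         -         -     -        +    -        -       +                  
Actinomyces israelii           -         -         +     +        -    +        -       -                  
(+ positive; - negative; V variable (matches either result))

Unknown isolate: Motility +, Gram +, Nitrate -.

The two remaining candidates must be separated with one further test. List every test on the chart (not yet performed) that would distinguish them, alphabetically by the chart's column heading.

Esculin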